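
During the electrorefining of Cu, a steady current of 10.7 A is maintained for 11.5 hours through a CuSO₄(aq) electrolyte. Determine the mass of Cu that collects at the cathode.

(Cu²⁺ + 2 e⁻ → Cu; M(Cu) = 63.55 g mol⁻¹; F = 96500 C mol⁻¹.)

Q = I·t = 10.70 A × 41400 s = 443000 C.
n(e⁻) = Q/F = 443000 / 96500 = 4.590 mol.
Cu²⁺ + 2 e⁻ → Cu, so n(Cu) = n(e⁻)/2 = 2.295 mol.
m = n·M = 2.295 × 63.55 = 146 g.

146 g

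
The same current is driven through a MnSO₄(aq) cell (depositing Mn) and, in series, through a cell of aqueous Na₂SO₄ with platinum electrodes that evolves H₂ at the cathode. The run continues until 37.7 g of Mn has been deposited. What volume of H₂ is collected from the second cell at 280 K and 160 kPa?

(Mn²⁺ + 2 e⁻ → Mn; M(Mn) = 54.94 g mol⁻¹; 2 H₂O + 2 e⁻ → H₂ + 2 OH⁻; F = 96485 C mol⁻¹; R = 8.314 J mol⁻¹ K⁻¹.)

n(Mn) = 37.7 / 54.94 = 0.6862 mol, so n(e⁻) = 2 × 0.6862 = 1.372 mol.
The cells are in series, so the same 1.372 mol of electrons passes through the second cell.
2 H₂O + 2 e⁻ → H₂ + 2 OH⁻ — 2 mol e⁻ per mol H₂, so n(H₂) = 1.372/2 = 0.6862 mol.
V = nRT/P = (0.6862 × 8.314 × 280) / (160 × 10³) = 0.00998 m³ = 9.98 L.

9.98 L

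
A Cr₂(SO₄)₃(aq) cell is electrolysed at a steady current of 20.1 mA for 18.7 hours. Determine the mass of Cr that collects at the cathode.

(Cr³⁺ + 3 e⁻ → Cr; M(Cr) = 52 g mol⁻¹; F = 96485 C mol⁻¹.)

0.243 g

Q = I·t = 0.02010 A × 67320 s = 1353 C.
n(e⁻) = Q/F = 1353 / 96485 = 0.01402 mol.
Cr³⁺ + 3 e⁻ → Cr, so n(Cr) = n(e⁻)/3 = 0.004675 mol.
m = n·M = 0.004675 × 52 = 0.243 g.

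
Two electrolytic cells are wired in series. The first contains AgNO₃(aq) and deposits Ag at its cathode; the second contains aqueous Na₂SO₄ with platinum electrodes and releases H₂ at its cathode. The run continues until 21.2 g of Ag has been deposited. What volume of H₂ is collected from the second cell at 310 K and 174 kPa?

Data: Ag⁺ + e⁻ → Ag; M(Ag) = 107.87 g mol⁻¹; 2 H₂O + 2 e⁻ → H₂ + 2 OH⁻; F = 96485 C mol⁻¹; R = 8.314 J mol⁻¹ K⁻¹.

n(Ag) = 21.2 / 107.87 = 0.1965 mol, so n(e⁻) = 1 × 0.1965 = 0.1965 mol.
The cells are in series, so the same 0.1965 mol of electrons passes through the second cell.
2 H₂O + 2 e⁻ → H₂ + 2 OH⁻ — 2 mol e⁻ per mol H₂, so n(H₂) = 0.1965/2 = 0.09827 mol.
V = nRT/P = (0.09827 × 8.314 × 310) / (174 × 10³) = 0.00146 m³ = 1.46 L.

1.46 L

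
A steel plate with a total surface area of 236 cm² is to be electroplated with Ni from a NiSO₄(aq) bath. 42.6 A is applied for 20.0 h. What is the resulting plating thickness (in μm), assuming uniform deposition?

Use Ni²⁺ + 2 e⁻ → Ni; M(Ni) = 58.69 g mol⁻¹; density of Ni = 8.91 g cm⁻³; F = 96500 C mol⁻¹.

Q = I·t = 42.60 × 72000 = 3067000 C; n(e⁻) = 31.78 mol.
n(Ni) = n(e⁻)/2 = 15.89 mol, so m = 15.89 × 58.69 = 932.7 g.
Volume = m/ρ = 932.7 / 8.91 = 104.7 cm³.
Thickness = V/A = 104.7 / 236 = 0.444 cm = 4440 μm.

4440 μm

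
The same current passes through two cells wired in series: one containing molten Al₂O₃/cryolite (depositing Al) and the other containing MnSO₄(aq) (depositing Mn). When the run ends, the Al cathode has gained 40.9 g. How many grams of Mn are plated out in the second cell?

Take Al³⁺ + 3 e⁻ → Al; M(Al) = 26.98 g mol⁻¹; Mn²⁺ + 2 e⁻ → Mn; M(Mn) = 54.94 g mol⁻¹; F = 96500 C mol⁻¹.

125 g

n(Al) = 40.9 / 26.98 = 1.516 mol.
Since Al³⁺ + 3 e⁻ → Al, n(e⁻) passed = 3 × 1.516 = 4.548 mol.
Cells in series carry the same charge, so the same 4.548 mol of electrons passes through cell 2.
Mn²⁺ + 2 e⁻ → Mn, so n(Mn) = 4.548 / 2 = 2.274 mol.
m(Mn) = 2.274 × 54.94 = 125 g.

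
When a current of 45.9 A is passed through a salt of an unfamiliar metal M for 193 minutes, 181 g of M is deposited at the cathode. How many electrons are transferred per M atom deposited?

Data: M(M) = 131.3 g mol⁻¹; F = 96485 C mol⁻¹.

Q = I·t = 45.90 A × 11580 s = 531500 C, so n(e⁻) = 531500/96485 = 5.509 mol.
n(M) deposited = 181 / 131.3 = 1.379 mol.
Electrons per atom = n(e⁻)/n(M) = 5.509 / 1.379 = 4.00 ≈ 4, so the ion is M⁴⁺.

4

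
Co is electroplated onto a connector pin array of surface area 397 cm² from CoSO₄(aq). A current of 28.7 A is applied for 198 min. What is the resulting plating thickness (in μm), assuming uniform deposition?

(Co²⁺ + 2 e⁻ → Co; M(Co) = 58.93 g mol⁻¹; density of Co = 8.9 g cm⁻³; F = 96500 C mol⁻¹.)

Q = I·t = 28.70 × 11880 = 341000 C; n(e⁻) = 3.533 mol.
n(Co) = n(e⁻)/2 = 1.767 mol, so m = 1.767 × 58.93 = 104.1 g.
Volume = m/ρ = 104.1 / 8.9 = 11.70 cm³.
Thickness = V/A = 11.70 / 397 = 0.0295 cm = 295 μm.

295 μm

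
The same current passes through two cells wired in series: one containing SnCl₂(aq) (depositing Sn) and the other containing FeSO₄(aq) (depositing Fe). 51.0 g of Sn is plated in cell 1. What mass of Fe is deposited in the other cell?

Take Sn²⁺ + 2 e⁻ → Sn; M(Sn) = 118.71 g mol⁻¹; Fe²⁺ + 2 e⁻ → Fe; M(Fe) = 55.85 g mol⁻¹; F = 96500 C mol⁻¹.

n(Sn) = 51.0 / 118.71 = 0.4296 mol.
Since Sn²⁺ + 2 e⁻ → Sn, n(e⁻) passed = 2 × 0.4296 = 0.8592 mol.
Cells in series carry the same charge, so the same 0.8592 mol of electrons passes through cell 2.
Fe²⁺ + 2 e⁻ → Fe, so n(Fe) = 0.8592 / 2 = 0.4296 mol.
m(Fe) = 0.4296 × 55.85 = 24.0 g.

24.0 g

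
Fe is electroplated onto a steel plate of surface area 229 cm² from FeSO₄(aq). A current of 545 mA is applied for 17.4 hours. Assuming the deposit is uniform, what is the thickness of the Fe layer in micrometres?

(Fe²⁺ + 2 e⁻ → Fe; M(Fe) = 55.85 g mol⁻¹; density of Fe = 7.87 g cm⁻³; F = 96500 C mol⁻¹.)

54.8 μm

Q = I·t = 0.5450 × 62640 = 34140 C; n(e⁻) = 0.3538 mol.
n(Fe) = n(e⁻)/2 = 0.1769 mol, so m = 0.1769 × 55.85 = 9.879 g.
Volume = m/ρ = 9.879 / 7.87 = 1.255 cm³.
Thickness = V/A = 1.255 / 229 = 0.00548 cm = 54.8 μm.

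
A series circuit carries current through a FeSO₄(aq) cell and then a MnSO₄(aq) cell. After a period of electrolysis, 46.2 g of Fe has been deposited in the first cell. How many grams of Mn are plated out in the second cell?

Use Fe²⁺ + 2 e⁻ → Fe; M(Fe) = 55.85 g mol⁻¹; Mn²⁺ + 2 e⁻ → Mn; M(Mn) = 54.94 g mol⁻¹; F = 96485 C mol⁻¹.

45.4 g

n(Fe) = 46.2 / 55.85 = 0.8272 mol.
Since Fe²⁺ + 2 e⁻ → Fe, n(e⁻) passed = 2 × 0.8272 = 1.654 mol.
Cells in series carry the same charge, so the same 1.654 mol of electrons passes through cell 2.
Mn²⁺ + 2 e⁻ → Mn, so n(Mn) = 1.654 / 2 = 0.8272 mol.
m(Mn) = 0.8272 × 54.94 = 45.4 g.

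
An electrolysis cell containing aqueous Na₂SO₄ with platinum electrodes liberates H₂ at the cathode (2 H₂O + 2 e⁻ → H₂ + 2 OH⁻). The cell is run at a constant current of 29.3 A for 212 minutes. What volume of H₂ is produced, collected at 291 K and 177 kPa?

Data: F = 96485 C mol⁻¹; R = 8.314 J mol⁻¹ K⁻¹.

Q = I·t = 29.30 A × 12720 s = 372700 C.
n(e⁻) = Q/F = 372700 / 96485 = 3.863 mol.
2 electrons are transferred per H₂ molecule, so n(H₂) = 3.863 / 2 = 1.931 mol.
V = nRT/P = (1.931 × 8.314 × 291) / (177 × 10³ Pa) = 0.0264 m³ = 26.4 L.

26.4 L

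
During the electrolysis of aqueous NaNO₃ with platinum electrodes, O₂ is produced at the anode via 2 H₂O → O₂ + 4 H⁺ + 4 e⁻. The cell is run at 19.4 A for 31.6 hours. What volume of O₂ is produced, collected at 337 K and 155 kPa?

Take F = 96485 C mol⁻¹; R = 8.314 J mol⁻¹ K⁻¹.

Q = I·t = 19.40 A × 113760 s = 2207000 C.
n(e⁻) = Q/F = 2207000 / 96485 = 22.87 mol.
4 electrons are transferred per O₂ molecule, so n(O₂) = 22.87 / 4 = 5.718 mol.
V = nRT/P = (5.718 × 8.314 × 337) / (155 × 10³ Pa) = 0.103 m³ = 103 L.

103 L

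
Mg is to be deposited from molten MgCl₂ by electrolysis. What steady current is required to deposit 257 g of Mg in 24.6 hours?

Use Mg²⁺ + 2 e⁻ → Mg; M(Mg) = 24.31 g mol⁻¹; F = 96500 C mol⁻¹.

n(Mg) = 257 / 24.31 = 10.57 mol.
n(e⁻) = 2 × 10.57 = 21.14 mol.
Q = n(e⁻)·F = 21.14 × 96500 = 2040000 C.
I = Q/t = 2040000 / 88560 s = 23.0 A.

23.0 A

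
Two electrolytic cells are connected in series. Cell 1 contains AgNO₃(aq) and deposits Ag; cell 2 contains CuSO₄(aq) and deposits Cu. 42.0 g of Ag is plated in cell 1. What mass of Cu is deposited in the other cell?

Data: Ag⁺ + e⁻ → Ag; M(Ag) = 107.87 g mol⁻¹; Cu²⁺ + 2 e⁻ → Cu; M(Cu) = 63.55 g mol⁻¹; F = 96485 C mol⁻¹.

12.4 g

n(Ag) = 42.0 / 107.87 = 0.3894 mol.
Since Ag⁺ + e⁻ → Ag, n(e⁻) passed = 1 × 0.3894 = 0.3894 mol.
Cells in series carry the same charge, so the same 0.3894 mol of electrons passes through cell 2.
Cu²⁺ + 2 e⁻ → Cu, so n(Cu) = 0.3894 / 2 = 0.1947 mol.
m(Cu) = 0.1947 × 63.55 = 12.4 g.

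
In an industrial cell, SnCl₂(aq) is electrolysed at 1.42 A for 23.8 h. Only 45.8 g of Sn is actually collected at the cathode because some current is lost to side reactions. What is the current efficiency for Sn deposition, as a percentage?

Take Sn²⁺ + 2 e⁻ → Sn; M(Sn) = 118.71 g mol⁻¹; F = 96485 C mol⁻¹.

Q = I·t = 1.420 × 85680 = 121700 C; n(e⁻) = 121700/96485 = 1.261 mol.
Theoretical n(Sn) = n(e⁻)/2 = 0.6305 mol, i.e. m_theo = 0.6305 × 118.71 = 74.85 g.
Efficiency = m_actual / m_theo = 45.8 / 74.85 = 61.2 %.

61.2 %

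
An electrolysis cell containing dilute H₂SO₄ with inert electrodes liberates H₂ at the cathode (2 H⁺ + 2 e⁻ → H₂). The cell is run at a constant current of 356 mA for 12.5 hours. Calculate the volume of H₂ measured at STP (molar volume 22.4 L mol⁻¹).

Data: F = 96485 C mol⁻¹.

Q = I·t = 0.3560 A × 45000 s = 16020 C.
n(e⁻) = Q/F = 16020 / 96485 = 0.1660 mol.
2 electrons are transferred per H₂ molecule, so n(H₂) = 0.1660 / 2 = 0.08302 mol.
V = n × V_m = 0.08302 × 22.4 = 1.86 L.

1.86 L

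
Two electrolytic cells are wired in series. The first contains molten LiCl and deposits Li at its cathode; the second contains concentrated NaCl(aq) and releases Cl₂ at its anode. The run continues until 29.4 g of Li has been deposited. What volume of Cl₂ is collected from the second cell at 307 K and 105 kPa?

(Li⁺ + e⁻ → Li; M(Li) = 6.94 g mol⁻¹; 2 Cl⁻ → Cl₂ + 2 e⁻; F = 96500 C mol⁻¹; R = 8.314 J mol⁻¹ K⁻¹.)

n(Li) = 29.4 / 6.94 = 4.236 mol, so n(e⁻) = 1 × 4.236 = 4.236 mol.
The cells are in series, so the same 4.236 mol of electrons passes through the second cell.
2 Cl⁻ → Cl₂ + 2 e⁻ — 2 mol e⁻ per mol Cl₂, so n(Cl₂) = 4.236/2 = 2.118 mol.
V = nRT/P = (2.118 × 8.314 × 307) / (105 × 10³) = 0.0515 m³ = 51.5 L.

51.5 L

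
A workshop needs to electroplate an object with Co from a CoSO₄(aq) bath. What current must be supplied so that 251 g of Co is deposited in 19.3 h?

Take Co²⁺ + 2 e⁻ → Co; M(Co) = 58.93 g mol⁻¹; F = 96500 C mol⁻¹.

n(Co) = 251 / 58.93 = 4.259 mol.
n(e⁻) = 2 × 4.259 = 8.519 mol.
Q = n(e⁻)·F = 8.519 × 96500 = 822000 C.
I = Q/t = 822000 / 69480 s = 11.8 A.

11.8 A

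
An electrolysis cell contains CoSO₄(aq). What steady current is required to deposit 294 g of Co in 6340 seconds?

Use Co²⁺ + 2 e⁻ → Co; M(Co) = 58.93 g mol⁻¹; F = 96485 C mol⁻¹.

n(Co) = 294 / 58.93 = 4.989 mol.
n(e⁻) = 2 × 4.989 = 9.978 mol.
Q = n(e⁻)·F = 9.978 × 96485 = 962700 C.
I = Q/t = 962700 / 6340.0 s = 152 A.

152 A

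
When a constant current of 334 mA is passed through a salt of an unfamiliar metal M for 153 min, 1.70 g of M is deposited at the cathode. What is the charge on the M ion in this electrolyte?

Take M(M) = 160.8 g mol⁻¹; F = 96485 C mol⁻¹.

Q = I·t = 0.3340 A × 9180.0 s = 3066 C, so n(e⁻) = 3066/96485 = 0.03178 mol.
n(M) deposited = 1.70 / 160.8 = 0.01057 mol.
Electrons per atom = n(e⁻)/n(M) = 0.03178 / 0.01057 = 3.01 ≈ 3, so the ion is M³⁺.

+3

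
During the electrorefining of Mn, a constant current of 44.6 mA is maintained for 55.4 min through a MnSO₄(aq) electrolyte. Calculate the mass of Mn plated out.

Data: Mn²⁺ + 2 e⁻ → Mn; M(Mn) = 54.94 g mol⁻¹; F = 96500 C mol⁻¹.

0.0422 g

Q = I·t = 0.04460 A × 3324.0 s = 148.3 C.
n(e⁻) = Q/F = 148.3 / 96500 = 0.001536 mol.
Mn²⁺ + 2 e⁻ → Mn, so n(Mn) = n(e⁻)/2 = 0.0007681 mol.
m = n·M = 0.0007681 × 54.94 = 0.0422 g.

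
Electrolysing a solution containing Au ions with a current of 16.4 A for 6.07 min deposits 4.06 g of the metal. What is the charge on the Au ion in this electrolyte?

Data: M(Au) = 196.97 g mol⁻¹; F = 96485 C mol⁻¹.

+3

Q = I·t = 16.40 A × 364.20 s = 5973 C, so n(e⁻) = 5973/96485 = 0.06190 mol.
n(Au) deposited = 4.06 / 196.97 = 0.02061 mol.
Electrons per atom = n(e⁻)/n(Au) = 0.06190 / 0.02061 = 3.00 ≈ 3, so the ion is Au³⁺.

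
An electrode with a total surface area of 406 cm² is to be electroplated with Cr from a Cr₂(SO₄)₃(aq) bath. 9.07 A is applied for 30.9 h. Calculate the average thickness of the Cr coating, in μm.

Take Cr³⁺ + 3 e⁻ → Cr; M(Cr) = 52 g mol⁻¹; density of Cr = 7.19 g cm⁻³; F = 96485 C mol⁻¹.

621 μm

Q = I·t = 9.070 × 111240 = 1009000 C; n(e⁻) = 10.46 mol.
n(Cr) = n(e⁻)/3 = 3.486 mol, so m = 3.486 × 52 = 181.3 g.
Volume = m/ρ = 181.3 / 7.19 = 25.21 cm³.
Thickness = V/A = 25.21 / 406 = 0.0621 cm = 621 μm.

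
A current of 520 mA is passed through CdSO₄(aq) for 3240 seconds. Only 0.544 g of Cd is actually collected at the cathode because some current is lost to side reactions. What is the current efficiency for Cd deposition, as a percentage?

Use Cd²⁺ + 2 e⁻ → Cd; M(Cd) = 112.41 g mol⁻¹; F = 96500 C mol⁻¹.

Q = I·t = 0.5200 × 3240.0 = 1685 C; n(e⁻) = 1685/96500 = 0.01746 mol.
Theoretical n(Cd) = n(e⁻)/2 = 0.008730 mol, i.e. m_theo = 0.008730 × 112.41 = 0.9813 g.
Efficiency = m_actual / m_theo = 0.544 / 0.9813 = 55.4 %.

55.4 %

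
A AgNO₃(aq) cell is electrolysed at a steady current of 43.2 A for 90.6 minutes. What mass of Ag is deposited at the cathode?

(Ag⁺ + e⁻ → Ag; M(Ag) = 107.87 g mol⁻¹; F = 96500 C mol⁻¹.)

263 g

Q = I·t = 43.20 A × 5436.0 s = 234800 C.
n(e⁻) = Q/F = 234800 / 96500 = 2.434 mol.
Ag⁺ + e⁻ → Ag, so n(Ag) = n(e⁻)/1 = 2.434 mol.
m = n·M = 2.434 × 107.87 = 263 g.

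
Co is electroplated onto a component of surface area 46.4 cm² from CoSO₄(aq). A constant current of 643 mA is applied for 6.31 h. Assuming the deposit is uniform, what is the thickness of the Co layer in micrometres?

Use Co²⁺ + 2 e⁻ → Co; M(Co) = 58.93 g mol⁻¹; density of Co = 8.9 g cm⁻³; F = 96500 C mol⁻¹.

108 μm

Q = I·t = 0.6430 × 22716 = 14610 C; n(e⁻) = 0.1514 mol.
n(Co) = n(e⁻)/2 = 0.07568 mol, so m = 0.07568 × 58.93 = 4.460 g.
Volume = m/ρ = 4.460 / 8.9 = 0.5011 cm³.
Thickness = V/A = 0.5011 / 46.4 = 0.0108 cm = 108 μm.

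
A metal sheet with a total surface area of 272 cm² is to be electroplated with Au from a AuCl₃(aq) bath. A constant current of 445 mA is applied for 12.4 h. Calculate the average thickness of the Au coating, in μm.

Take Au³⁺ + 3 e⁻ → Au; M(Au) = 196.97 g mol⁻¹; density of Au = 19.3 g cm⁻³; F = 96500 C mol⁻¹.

25.7 μm

Q = I·t = 0.4450 × 44640 = 19860 C; n(e⁻) = 0.2059 mol.
n(Au) = n(e⁻)/3 = 0.06862 mol, so m = 0.06862 × 196.97 = 13.52 g.
Volume = m/ρ = 13.52 / 19.3 = 0.7003 cm³.
Thickness = V/A = 0.7003 / 272 = 0.00257 cm = 25.7 μm.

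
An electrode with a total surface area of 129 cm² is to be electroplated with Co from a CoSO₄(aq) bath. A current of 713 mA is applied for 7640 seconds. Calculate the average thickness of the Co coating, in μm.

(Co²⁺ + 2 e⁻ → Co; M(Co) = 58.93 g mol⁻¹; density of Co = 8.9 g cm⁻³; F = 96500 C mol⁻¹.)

Q = I·t = 0.7130 × 7640.0 = 5447 C; n(e⁻) = 0.05645 mol.
n(Co) = n(e⁻)/2 = 0.02822 mol, so m = 0.02822 × 58.93 = 1.663 g.
Volume = m/ρ = 1.663 / 8.9 = 0.1869 cm³.
Thickness = V/A = 0.1869 / 129 = 0.00145 cm = 14.5 μm.

14.5 μm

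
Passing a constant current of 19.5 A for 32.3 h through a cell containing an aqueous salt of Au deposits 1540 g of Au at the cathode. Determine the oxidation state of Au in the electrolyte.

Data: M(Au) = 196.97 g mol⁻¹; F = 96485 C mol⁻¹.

Q = I·t = 19.50 A × 116280 s = 2267000 C, so n(e⁻) = 2267000/96485 = 23.50 mol.
n(Au) deposited = 1540 / 196.97 = 7.818 mol.
Electrons per atom = n(e⁻)/n(Au) = 23.50 / 7.818 = 3.01 ≈ 3, so the ion is Au³⁺.

+3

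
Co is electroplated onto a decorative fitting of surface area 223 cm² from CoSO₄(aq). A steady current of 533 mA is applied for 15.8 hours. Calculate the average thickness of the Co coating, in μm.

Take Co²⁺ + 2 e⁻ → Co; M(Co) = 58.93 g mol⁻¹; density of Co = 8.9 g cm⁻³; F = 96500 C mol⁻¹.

Q = I·t = 0.5330 × 56880 = 30320 C; n(e⁻) = 0.3142 mol.
n(Co) = n(e⁻)/2 = 0.1571 mol, so m = 0.1571 × 58.93 = 9.257 g.
Volume = m/ρ = 9.257 / 8.9 = 1.040 cm³.
Thickness = V/A = 1.040 / 223 = 0.00466 cm = 46.6 μm.

46.6 μm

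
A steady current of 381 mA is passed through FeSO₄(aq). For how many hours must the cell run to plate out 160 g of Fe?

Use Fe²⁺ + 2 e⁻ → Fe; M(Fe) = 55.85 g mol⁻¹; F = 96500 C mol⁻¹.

n(Fe) = m/M = 160 / 55.85 = 2.865 mol.
Each Fe atom requires 2 electrons, so n(e⁻) = 2 × 2.865 = 5.730 mol.
Q = n(e⁻)·F = 5.730 × 96500 = 552900 C.
t = Q/I = 552900 / 0.3810 A = 1451000 s = 403 h.

403 h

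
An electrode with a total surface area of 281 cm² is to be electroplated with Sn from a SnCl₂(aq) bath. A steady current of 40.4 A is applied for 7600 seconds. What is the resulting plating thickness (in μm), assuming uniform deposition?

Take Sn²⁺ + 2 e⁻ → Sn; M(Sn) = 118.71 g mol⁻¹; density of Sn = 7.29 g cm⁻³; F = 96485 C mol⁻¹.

922 μm

Q = I·t = 40.40 × 7600.0 = 307000 C; n(e⁻) = 3.182 mol.
n(Sn) = n(e⁻)/2 = 1.591 mol, so m = 1.591 × 118.71 = 188.9 g.
Volume = m/ρ = 188.9 / 7.29 = 25.91 cm³.
Thickness = V/A = 25.91 / 281 = 0.0922 cm = 922 μm.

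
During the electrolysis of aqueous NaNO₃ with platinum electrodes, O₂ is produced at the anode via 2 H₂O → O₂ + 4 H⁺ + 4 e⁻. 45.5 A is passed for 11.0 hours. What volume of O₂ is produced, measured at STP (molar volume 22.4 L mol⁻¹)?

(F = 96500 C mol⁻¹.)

105 L

Q = I·t = 45.50 A × 39600 s = 1802000 C.
n(e⁻) = Q/F = 1802000 / 96500 = 18.67 mol.
4 electrons are transferred per O₂ molecule, so n(O₂) = 18.67 / 4 = 4.668 mol.
V = n × V_m = 4.668 × 22.4 = 105 L.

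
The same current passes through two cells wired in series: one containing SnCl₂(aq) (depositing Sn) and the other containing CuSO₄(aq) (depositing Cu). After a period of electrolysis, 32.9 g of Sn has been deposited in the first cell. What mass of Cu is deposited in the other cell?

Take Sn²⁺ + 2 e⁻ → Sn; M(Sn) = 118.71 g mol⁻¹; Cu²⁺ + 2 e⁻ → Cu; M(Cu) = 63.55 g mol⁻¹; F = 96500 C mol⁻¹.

n(Sn) = 32.9 / 118.71 = 0.2771 mol.
Since Sn²⁺ + 2 e⁻ → Sn, n(e⁻) passed = 2 × 0.2771 = 0.5543 mol.
Cells in series carry the same charge, so the same 0.5543 mol of electrons passes through cell 2.
Cu²⁺ + 2 e⁻ → Cu, so n(Cu) = 0.5543 / 2 = 0.2771 mol.
m(Cu) = 0.2771 × 63.55 = 17.6 g.

17.6 g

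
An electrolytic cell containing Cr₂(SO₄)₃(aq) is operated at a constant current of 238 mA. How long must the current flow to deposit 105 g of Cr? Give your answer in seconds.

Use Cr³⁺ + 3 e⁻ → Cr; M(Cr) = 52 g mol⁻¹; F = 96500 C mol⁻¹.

2.46 × 10⁶ s

n(Cr) = m/M = 105 / 52 = 2.019 mol.
Each Cr atom requires 3 electrons, so n(e⁻) = 3 × 2.019 = 6.058 mol.
Q = n(e⁻)·F = 6.058 × 96500 = 584600 C.
t = Q/I = 584600 / 0.2380 A = 2456000 s.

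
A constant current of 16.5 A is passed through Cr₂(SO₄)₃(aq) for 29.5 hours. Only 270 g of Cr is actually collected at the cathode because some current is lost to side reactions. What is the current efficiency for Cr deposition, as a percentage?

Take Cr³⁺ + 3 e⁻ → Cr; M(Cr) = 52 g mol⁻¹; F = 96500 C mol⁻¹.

85.8 %

Q = I·t = 16.50 × 106200 = 1752000 C; n(e⁻) = 1752000/96500 = 18.16 mol.
Theoretical n(Cr) = n(e⁻)/3 = 6.053 mol, i.e. m_theo = 6.053 × 52 = 314.7 g.
Efficiency = m_actual / m_theo = 270 / 314.7 = 85.8 %.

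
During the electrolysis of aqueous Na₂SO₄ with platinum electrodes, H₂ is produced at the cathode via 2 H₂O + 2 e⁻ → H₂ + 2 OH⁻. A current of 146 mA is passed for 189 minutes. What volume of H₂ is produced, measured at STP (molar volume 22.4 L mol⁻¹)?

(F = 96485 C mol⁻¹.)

Q = I·t = 0.1460 A × 11340 s = 1656 C.
n(e⁻) = Q/F = 1656 / 96485 = 0.01716 mol.
2 electrons are transferred per H₂ molecule, so n(H₂) = 0.01716 / 2 = 0.008580 mol.
V = n × V_m = 0.008580 × 22.4 = 0.192 L.

0.192 L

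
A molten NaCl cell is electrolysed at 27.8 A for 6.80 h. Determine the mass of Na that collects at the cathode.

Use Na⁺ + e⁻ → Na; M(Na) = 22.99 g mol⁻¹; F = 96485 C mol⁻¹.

Q = I·t = 27.80 A × 24480 s = 680500 C.
n(e⁻) = Q/F = 680500 / 96485 = 7.053 mol.
Na⁺ + e⁻ → Na, so n(Na) = n(e⁻)/1 = 7.053 mol.
m = n·M = 7.053 × 22.99 = 162 g.

162 g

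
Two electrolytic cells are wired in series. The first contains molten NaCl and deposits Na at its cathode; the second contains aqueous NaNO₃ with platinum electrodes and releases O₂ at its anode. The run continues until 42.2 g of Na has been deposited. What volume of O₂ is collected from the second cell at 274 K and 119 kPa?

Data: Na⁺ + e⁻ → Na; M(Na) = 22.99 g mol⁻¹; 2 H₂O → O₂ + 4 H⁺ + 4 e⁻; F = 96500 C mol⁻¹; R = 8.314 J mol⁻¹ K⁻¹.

8.78 L

n(Na) = 42.2 / 22.99 = 1.836 mol, so n(e⁻) = 1 × 1.836 = 1.836 mol.
The cells are in series, so the same 1.836 mol of electrons passes through the second cell.
2 H₂O → O₂ + 4 H⁺ + 4 e⁻ — 4 mol e⁻ per mol O₂, so n(O₂) = 1.836/4 = 0.4589 mol.
V = nRT/P = (0.4589 × 8.314 × 274) / (119 × 10³) = 0.00878 m³ = 8.78 L.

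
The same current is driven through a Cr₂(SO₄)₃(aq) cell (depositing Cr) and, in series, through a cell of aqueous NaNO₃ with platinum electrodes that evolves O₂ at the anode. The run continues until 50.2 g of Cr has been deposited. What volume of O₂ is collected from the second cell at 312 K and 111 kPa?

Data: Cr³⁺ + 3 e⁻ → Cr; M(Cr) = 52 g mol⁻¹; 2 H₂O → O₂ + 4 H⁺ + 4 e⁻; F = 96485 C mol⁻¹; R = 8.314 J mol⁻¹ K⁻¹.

n(Cr) = 50.2 / 52 = 0.9654 mol, so n(e⁻) = 3 × 0.9654 = 2.896 mol.
The cells are in series, so the same 2.896 mol of electrons passes through the second cell.
2 H₂O → O₂ + 4 H⁺ + 4 e⁻ — 4 mol e⁻ per mol O₂, so n(O₂) = 2.896/4 = 0.7240 mol.
V = nRT/P = (0.7240 × 8.314 × 312) / (111 × 10³) = 0.0169 m³ = 16.9 L.

16.9 L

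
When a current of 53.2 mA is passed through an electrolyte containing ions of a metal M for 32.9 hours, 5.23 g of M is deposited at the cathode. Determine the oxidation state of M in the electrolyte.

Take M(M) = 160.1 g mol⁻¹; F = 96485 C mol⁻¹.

+2

Q = I·t = 0.05320 A × 118440 s = 6301 C, so n(e⁻) = 6301/96485 = 0.06531 mol.
n(M) deposited = 5.23 / 160.1 = 0.03267 mol.
Electrons per atom = n(e⁻)/n(M) = 0.06531 / 0.03267 = 2.00 ≈ 2, so the ion is M²⁺.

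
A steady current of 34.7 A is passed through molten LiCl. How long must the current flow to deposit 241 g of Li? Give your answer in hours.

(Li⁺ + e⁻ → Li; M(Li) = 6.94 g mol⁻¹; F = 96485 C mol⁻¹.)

26.8 h

n(Li) = m/M = 241 / 6.94 = 34.73 mol.
Each Li atom requires 1 electron, so n(e⁻) = 1 × 34.73 = 34.73 mol.
Q = n(e⁻)·F = 34.73 × 96485 = 3351000 C.
t = Q/I = 3351000 / 34.70 A = 96560 s = 26.8 h.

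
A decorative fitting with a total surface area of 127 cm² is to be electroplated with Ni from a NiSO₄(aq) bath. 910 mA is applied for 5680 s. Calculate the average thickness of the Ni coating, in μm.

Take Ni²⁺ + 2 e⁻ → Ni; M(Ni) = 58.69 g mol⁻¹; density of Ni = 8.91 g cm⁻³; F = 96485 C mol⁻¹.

13.9 μm

Q = I·t = 0.9100 × 5680.0 = 5169 C; n(e⁻) = 0.05357 mol.
n(Ni) = n(e⁻)/2 = 0.02679 mol, so m = 0.02679 × 58.69 = 1.572 g.
Volume = m/ρ = 1.572 / 8.91 = 0.1764 cm³.
Thickness = V/A = 0.1764 / 127 = 0.00139 cm = 13.9 μm.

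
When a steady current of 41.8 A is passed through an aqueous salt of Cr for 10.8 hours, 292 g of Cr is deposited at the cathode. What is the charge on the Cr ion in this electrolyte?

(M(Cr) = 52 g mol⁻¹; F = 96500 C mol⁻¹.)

+3

Q = I·t = 41.80 A × 38880 s = 1625000 C, so n(e⁻) = 1625000/96500 = 16.84 mol.
n(Cr) deposited = 292 / 52 = 5.615 mol.
Electrons per atom = n(e⁻)/n(Cr) = 16.84 / 5.615 = 3.00 ≈ 3, so the ion is Cr³⁺.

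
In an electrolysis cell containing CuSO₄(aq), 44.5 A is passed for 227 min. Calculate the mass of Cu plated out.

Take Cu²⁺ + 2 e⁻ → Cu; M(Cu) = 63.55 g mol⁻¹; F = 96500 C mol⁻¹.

200 g

Q = I·t = 44.50 A × 13620 s = 606100 C.
n(e⁻) = Q/F = 606100 / 96500 = 6.281 mol.
Cu²⁺ + 2 e⁻ → Cu, so n(Cu) = n(e⁻)/2 = 3.140 mol.
m = n·M = 3.140 × 63.55 = 200 g.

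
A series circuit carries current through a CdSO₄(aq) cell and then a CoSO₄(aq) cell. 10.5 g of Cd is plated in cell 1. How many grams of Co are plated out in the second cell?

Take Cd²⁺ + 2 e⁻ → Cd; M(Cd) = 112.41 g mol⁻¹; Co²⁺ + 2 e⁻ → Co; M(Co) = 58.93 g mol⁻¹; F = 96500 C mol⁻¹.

5.50 g

n(Cd) = 10.5 / 112.41 = 0.09341 mol.
Since Cd²⁺ + 2 e⁻ → Cd, n(e⁻) passed = 2 × 0.09341 = 0.1868 mol.
Cells in series carry the same charge, so the same 0.1868 mol of electrons passes through cell 2.
Co²⁺ + 2 e⁻ → Co, so n(Co) = 0.1868 / 2 = 0.09341 mol.
m(Co) = 0.09341 × 58.93 = 5.50 g.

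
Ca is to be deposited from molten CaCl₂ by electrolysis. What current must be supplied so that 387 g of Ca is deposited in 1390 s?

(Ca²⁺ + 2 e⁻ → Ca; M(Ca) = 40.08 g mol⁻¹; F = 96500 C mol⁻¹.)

1340 A

n(Ca) = 387 / 40.08 = 9.656 mol.
n(e⁻) = 2 × 9.656 = 19.31 mol.
Q = n(e⁻)·F = 19.31 × 96500 = 1864000 C.
I = Q/t = 1864000 / 1390.0 s = 1340 A.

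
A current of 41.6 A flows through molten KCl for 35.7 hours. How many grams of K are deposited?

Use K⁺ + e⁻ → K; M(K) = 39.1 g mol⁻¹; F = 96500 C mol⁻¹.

2170 g

Q = I·t = 41.60 A × 128520 s = 5346000 C.
n(e⁻) = Q/F = 5346000 / 96500 = 55.40 mol.
K⁺ + e⁻ → K, so n(K) = n(e⁻)/1 = 55.40 mol.
m = n·M = 55.40 × 39.1 = 2170 g.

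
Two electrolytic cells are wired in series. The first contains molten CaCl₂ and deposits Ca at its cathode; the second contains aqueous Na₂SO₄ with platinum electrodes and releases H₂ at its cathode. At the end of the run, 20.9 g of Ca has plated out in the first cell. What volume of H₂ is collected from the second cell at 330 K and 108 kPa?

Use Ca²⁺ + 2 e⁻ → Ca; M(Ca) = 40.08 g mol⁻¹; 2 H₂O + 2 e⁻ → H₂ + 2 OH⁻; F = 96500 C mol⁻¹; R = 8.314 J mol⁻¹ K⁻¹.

n(Ca) = 20.9 / 40.08 = 0.5215 mol, so n(e⁻) = 2 × 0.5215 = 1.043 mol.
The cells are in series, so the same 1.043 mol of electrons passes through the second cell.
2 H₂O + 2 e⁻ → H₂ + 2 OH⁻ — 2 mol e⁻ per mol H₂, so n(H₂) = 1.043/2 = 0.5215 mol.
V = nRT/P = (0.5215 × 8.314 × 330) / (108 × 10³) = 0.0132 m³ = 13.2 L.

13.2 L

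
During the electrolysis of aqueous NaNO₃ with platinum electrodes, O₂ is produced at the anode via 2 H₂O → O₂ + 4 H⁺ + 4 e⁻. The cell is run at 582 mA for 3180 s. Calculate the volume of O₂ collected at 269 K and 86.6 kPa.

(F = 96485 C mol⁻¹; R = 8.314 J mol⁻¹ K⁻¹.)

Q = I·t = 0.5820 A × 3180.0 s = 1851 C.
n(e⁻) = Q/F = 1851 / 96485 = 0.01918 mol.
4 electrons are transferred per O₂ molecule, so n(O₂) = 0.01918 / 4 = 0.004795 mol.
V = nRT/P = (0.004795 × 8.314 × 269) / (86.6 × 10³ Pa) = 1.24 × 10⁻⁴ m³ = 0.124 L.

0.124 L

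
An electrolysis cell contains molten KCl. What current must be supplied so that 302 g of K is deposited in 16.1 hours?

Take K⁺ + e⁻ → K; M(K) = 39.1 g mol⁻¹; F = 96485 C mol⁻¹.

n(K) = 302 / 39.1 = 7.724 mol.
n(e⁻) = 1 × 7.724 = 7.724 mol.
Q = n(e⁻)·F = 7.724 × 96485 = 745200 C.
I = Q/t = 745200 / 57960 s = 12.9 A.

12.9 A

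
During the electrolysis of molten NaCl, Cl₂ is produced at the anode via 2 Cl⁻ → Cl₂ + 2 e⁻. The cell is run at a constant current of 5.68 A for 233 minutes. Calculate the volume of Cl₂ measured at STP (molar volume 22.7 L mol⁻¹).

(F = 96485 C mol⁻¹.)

Q = I·t = 5.680 A × 13980 s = 79410 C.
n(e⁻) = Q/F = 79410 / 96485 = 0.8230 mol.
2 electrons are transferred per Cl₂ molecule, so n(Cl₂) = 0.8230 / 2 = 0.4115 mol.
V = n × V_m = 0.4115 × 22.7 = 9.34 L.

9.34 L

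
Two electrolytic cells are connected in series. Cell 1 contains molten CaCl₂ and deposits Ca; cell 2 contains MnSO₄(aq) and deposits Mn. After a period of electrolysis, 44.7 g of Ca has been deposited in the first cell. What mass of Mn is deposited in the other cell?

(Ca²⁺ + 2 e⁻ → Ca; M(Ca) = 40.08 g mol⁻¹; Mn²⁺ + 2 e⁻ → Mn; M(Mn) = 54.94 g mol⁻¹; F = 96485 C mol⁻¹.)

n(Ca) = 44.7 / 40.08 = 1.115 mol.
Since Ca²⁺ + 2 e⁻ → Ca, n(e⁻) passed = 2 × 1.115 = 2.231 mol.
Cells in series carry the same charge, so the same 2.231 mol of electrons passes through cell 2.
Mn²⁺ + 2 e⁻ → Mn, so n(Mn) = 2.231 / 2 = 1.115 mol.
m(Mn) = 1.115 × 54.94 = 61.3 g.

61.3 g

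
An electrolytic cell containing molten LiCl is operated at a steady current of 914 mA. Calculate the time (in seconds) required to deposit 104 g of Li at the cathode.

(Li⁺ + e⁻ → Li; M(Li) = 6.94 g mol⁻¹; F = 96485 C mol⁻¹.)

n(Li) = m/M = 104 / 6.94 = 14.99 mol.
Each Li atom requires 1 electron, so n(e⁻) = 1 × 14.99 = 14.99 mol.
Q = n(e⁻)·F = 14.99 × 96485 = 1446000 C.
t = Q/I = 1446000 / 0.9140 A = 1582000 s.

1.58 × 10⁶ s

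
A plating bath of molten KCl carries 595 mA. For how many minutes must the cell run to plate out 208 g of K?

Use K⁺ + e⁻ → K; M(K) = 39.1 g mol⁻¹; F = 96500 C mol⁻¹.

n(K) = m/M = 208 / 39.1 = 5.320 mol.
Each K atom requires 1 electron, so n(e⁻) = 1 × 5.320 = 5.320 mol.
Q = n(e⁻)·F = 5.320 × 96500 = 513400 C.
t = Q/I = 513400 / 0.5950 A = 862800 s = 14400 min.

14400 min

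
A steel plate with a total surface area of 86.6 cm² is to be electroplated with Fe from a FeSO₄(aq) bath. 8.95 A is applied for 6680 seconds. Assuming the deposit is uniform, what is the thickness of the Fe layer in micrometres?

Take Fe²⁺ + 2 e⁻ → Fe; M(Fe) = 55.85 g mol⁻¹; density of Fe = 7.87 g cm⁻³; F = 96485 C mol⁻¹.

254 μm

Q = I·t = 8.950 × 6680.0 = 59790 C; n(e⁻) = 0.6196 mol.
n(Fe) = n(e⁻)/2 = 0.3098 mol, so m = 0.3098 × 55.85 = 17.30 g.
Volume = m/ρ = 17.30 / 7.87 = 2.199 cm³.
Thickness = V/A = 2.199 / 86.6 = 0.0254 cm = 254 μm.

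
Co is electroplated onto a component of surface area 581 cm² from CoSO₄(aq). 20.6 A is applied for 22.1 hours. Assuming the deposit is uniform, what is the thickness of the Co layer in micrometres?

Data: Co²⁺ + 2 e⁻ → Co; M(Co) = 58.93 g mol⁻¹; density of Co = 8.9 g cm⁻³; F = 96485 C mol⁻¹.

968 μm

Q = I·t = 20.60 × 79560 = 1639000 C; n(e⁻) = 16.99 mol.
n(Co) = n(e⁻)/2 = 8.493 mol, so m = 8.493 × 58.93 = 500.5 g.
Volume = m/ρ = 500.5 / 8.9 = 56.24 cm³.
Thickness = V/A = 56.24 / 581 = 0.0968 cm = 968 μm.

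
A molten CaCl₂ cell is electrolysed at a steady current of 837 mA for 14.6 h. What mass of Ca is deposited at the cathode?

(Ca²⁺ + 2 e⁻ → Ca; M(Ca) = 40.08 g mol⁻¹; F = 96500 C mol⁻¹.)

Q = I·t = 0.8370 A × 52560 s = 43990 C.
n(e⁻) = Q/F = 43990 / 96500 = 0.4559 mol.
Ca²⁺ + 2 e⁻ → Ca, so n(Ca) = n(e⁻)/2 = 0.2279 mol.
m = n·M = 0.2279 × 40.08 = 9.14 g.

9.14 g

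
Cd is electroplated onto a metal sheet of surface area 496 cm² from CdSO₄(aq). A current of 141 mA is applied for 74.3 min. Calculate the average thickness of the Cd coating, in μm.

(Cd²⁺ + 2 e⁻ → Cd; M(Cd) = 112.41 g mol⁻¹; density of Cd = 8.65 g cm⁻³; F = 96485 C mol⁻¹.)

Q = I·t = 0.1410 × 4458.0 = 628.6 C; n(e⁻) = 0.006515 mol.
n(Cd) = n(e⁻)/2 = 0.003257 mol, so m = 0.003257 × 112.41 = 0.3662 g.
Volume = m/ρ = 0.3662 / 8.65 = 0.04233 cm³.
Thickness = V/A = 0.04233 / 496 = 8.53 × 10⁻⁵ cm = 0.853 μm.

0.853 μm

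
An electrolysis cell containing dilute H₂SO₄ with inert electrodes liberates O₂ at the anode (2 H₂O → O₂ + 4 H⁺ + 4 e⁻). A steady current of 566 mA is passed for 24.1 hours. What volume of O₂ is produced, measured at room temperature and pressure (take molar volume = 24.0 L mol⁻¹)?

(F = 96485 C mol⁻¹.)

Q = I·t = 0.5660 A × 86760 s = 49110 C.
n(e⁻) = Q/F = 49110 / 96485 = 0.5090 mol.
4 electrons are transferred per O₂ molecule, so n(O₂) = 0.5090 / 4 = 0.1272 mol.
V = n × V_m = 0.1272 × 24.0 = 3.05 L.

3.05 L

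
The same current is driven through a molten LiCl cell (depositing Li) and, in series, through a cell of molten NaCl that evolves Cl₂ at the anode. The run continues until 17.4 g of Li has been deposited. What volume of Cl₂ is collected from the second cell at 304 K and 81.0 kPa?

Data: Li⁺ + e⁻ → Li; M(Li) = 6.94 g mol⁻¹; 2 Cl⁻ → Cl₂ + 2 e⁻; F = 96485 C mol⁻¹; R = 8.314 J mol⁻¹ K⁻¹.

39.1 L

n(Li) = 17.4 / 6.94 = 2.507 mol, so n(e⁻) = 1 × 2.507 = 2.507 mol.
The cells are in series, so the same 2.507 mol of electrons passes through the second cell.
2 Cl⁻ → Cl₂ + 2 e⁻ — 2 mol e⁻ per mol Cl₂, so n(Cl₂) = 2.507/2 = 1.254 mol.
V = nRT/P = (1.254 × 8.314 × 304) / (81.0 × 10³) = 0.0391 m³ = 39.1 L.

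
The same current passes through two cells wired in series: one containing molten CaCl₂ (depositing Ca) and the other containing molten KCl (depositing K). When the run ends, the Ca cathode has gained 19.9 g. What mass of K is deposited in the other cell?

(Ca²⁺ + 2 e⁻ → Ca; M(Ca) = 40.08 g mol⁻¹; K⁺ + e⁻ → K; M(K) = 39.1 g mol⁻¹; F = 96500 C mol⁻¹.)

n(Ca) = 19.9 / 40.08 = 0.4965 mol.
Since Ca²⁺ + 2 e⁻ → Ca, n(e⁻) passed = 2 × 0.4965 = 0.9930 mol.
Cells in series carry the same charge, so the same 0.9930 mol of electrons passes through cell 2.
K⁺ + e⁻ → K, so n(K) = 0.9930 / 1 = 0.9930 mol.
m(K) = 0.9930 × 39.1 = 38.8 g.

38.8 g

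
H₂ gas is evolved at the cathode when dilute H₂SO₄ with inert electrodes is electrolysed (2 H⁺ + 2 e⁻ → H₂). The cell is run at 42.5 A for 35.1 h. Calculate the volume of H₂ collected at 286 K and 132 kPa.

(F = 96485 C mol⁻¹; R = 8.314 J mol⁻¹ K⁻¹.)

501 L

Q = I·t = 42.50 A × 126360 s = 5370000 C.
n(e⁻) = Q/F = 5370000 / 96485 = 55.66 mol.
2 electrons are transferred per H₂ molecule, so n(H₂) = 55.66 / 2 = 27.83 mol.
V = nRT/P = (27.83 × 8.314 × 286) / (132 × 10³ Pa) = 0.501 m³ = 501 L.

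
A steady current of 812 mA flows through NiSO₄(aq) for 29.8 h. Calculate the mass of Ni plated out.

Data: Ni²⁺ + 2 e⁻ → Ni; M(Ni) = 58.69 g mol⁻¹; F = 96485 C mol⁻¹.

Q = I·t = 0.8120 A × 107280 s = 87110 C.
n(e⁻) = Q/F = 87110 / 96485 = 0.9028 mol.
Ni²⁺ + 2 e⁻ → Ni, so n(Ni) = n(e⁻)/2 = 0.4514 mol.
m = n·M = 0.4514 × 58.69 = 26.5 g.

26.5 g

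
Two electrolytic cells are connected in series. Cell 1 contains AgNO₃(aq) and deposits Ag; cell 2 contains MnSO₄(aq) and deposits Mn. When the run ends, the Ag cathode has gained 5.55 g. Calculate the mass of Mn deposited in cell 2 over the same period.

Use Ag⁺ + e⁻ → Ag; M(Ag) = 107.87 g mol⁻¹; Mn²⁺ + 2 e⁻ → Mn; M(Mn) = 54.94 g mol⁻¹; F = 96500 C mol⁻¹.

n(Ag) = 5.55 / 107.87 = 0.05145 mol.
Since Ag⁺ + e⁻ → Ag, n(e⁻) passed = 1 × 0.05145 = 0.05145 mol.
Cells in series carry the same charge, so the same 0.05145 mol of electrons passes through cell 2.
Mn²⁺ + 2 e⁻ → Mn, so n(Mn) = 0.05145 / 2 = 0.02573 mol.
m(Mn) = 0.02573 × 54.94 = 1.41 g.

1.41 g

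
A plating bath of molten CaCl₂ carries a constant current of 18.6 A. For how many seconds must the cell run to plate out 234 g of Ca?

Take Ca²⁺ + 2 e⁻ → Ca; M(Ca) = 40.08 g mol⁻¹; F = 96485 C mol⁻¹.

n(Ca) = m/M = 234 / 40.08 = 5.838 mol.
Each Ca atom requires 2 electrons, so n(e⁻) = 2 × 5.838 = 11.68 mol.
Q = n(e⁻)·F = 11.68 × 96485 = 1127000 C.
t = Q/I = 1127000 / 18.60 A = 60570 s.

60600 s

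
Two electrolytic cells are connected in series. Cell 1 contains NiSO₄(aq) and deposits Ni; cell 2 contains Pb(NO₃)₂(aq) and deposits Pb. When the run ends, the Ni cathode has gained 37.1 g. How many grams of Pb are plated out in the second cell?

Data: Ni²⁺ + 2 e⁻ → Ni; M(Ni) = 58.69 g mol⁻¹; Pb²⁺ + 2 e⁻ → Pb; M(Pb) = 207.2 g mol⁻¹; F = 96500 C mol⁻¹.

131 g

n(Ni) = 37.1 / 58.69 = 0.6321 mol.
Since Ni²⁺ + 2 e⁻ → Ni, n(e⁻) passed = 2 × 0.6321 = 1.264 mol.
Cells in series carry the same charge, so the same 1.264 mol of electrons passes through cell 2.
Pb²⁺ + 2 e⁻ → Pb, so n(Pb) = 1.264 / 2 = 0.6321 mol.
m(Pb) = 0.6321 × 207.2 = 131 g.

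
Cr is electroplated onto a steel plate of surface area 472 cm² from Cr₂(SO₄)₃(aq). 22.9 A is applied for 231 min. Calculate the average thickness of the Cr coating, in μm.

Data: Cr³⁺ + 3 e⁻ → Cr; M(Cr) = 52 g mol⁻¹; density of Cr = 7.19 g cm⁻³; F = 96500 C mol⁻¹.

168 μm

Q = I·t = 22.90 × 13860 = 317400 C; n(e⁻) = 3.289 mol.
n(Cr) = n(e⁻)/3 = 1.096 mol, so m = 1.096 × 52 = 57.01 g.
Volume = m/ρ = 57.01 / 7.19 = 7.929 cm³.
Thickness = V/A = 7.929 / 472 = 0.0168 cm = 168 μm.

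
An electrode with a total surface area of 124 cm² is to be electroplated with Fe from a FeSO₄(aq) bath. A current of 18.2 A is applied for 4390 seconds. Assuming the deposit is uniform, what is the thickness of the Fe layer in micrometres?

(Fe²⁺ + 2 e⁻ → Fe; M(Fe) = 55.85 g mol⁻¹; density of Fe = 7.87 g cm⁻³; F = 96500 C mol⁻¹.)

Q = I·t = 18.20 × 4390.0 = 79900 C; n(e⁻) = 0.8280 mol.
n(Fe) = n(e⁻)/2 = 0.4140 mol, so m = 0.4140 × 55.85 = 23.12 g.
Volume = m/ρ = 23.12 / 7.87 = 2.938 cm³.
Thickness = V/A = 2.938 / 124 = 0.0237 cm = 237 μm.

237 μm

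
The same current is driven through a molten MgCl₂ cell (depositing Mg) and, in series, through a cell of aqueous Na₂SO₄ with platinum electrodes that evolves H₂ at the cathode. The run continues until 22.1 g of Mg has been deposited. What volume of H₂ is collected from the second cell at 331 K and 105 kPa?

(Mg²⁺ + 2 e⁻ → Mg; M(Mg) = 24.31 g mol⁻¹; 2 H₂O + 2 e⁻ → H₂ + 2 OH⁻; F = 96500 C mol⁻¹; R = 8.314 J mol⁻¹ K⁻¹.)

n(Mg) = 22.1 / 24.31 = 0.9091 mol, so n(e⁻) = 2 × 0.9091 = 1.818 mol.
The cells are in series, so the same 1.818 mol of electrons passes through the second cell.
2 H₂O + 2 e⁻ → H₂ + 2 OH⁻ — 2 mol e⁻ per mol H₂, so n(H₂) = 1.818/2 = 0.9091 mol.
V = nRT/P = (0.9091 × 8.314 × 331) / (105 × 10³) = 0.0238 m³ = 23.8 L.

23.8 L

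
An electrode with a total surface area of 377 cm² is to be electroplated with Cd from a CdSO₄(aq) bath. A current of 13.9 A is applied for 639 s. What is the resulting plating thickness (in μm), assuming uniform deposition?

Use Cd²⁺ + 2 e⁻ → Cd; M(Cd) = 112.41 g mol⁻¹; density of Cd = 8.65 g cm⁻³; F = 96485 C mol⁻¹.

Q = I·t = 13.90 × 639.00 = 8882 C; n(e⁻) = 0.09206 mol.
n(Cd) = n(e⁻)/2 = 0.04603 mol, so m = 0.04603 × 112.41 = 5.174 g.
Volume = m/ρ = 5.174 / 8.65 = 0.5982 cm³.
Thickness = V/A = 0.5982 / 377 = 0.00159 cm = 15.9 μm.

15.9 μm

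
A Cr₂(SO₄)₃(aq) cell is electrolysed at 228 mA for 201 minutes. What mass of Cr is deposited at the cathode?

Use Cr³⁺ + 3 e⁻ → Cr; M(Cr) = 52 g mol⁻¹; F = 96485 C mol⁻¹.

Q = I·t = 0.2280 A × 12060 s = 2750 C.
n(e⁻) = Q/F = 2750 / 96485 = 0.02850 mol.
Cr³⁺ + 3 e⁻ → Cr, so n(Cr) = n(e⁻)/3 = 0.009500 mol.
m = n·M = 0.009500 × 52 = 0.494 g.

0.494 g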